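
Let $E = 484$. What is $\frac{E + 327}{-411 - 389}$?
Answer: $- \frac{811}{800} \approx -1.0138$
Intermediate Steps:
$\frac{E + 327}{-411 - 389} = \frac{484 + 327}{-411 - 389} = \frac{811}{-800} = 811 \left(- \frac{1}{800}\right) = - \frac{811}{800}$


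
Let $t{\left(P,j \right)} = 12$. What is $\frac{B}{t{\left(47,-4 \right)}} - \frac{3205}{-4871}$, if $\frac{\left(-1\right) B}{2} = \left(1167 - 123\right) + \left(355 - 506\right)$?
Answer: $- \frac{4330573}{29226} \approx -148.18$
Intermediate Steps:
$B = -1786$ ($B = - 2 \left(\left(1167 - 123\right) + \left(355 - 506\right)\right) = - 2 \left(1044 + \left(355 - 506\right)\right) = - 2 \left(1044 - 151\right) = \left(-2\right) 893 = -1786$)
$\frac{B}{t{\left(47,-4 \right)}} - \frac{3205}{-4871} = - \frac{1786}{12} - \frac{3205}{-4871} = \left(-1786\right) \frac{1}{12} - - \frac{3205}{4871} = - \frac{893}{6} + \frac{3205}{4871} = - \frac{4330573}{29226}$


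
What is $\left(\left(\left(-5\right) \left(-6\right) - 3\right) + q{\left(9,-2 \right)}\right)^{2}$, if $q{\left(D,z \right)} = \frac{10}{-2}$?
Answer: $484$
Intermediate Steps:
$q{\left(D,z \right)} = -5$ ($q{\left(D,z \right)} = 10 \left(- \frac{1}{2}\right) = -5$)
$\left(\left(\left(-5\right) \left(-6\right) - 3\right) + q{\left(9,-2 \right)}\right)^{2} = \left(\left(\left(-5\right) \left(-6\right) - 3\right) - 5\right)^{2} = \left(\left(30 - 3\right) - 5\right)^{2} = \left(27 - 5\right)^{2} = 22^{2} = 484$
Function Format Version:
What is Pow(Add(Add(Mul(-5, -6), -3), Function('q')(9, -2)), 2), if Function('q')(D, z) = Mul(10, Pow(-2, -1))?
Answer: 484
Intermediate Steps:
Function('q')(D, z) = -5 (Function('q')(D, z) = Mul(10, Rational(-1, 2)) = -5)
Pow(Add(Add(Mul(-5, -6), -3), Function('q')(9, -2)), 2) = Pow(Add(Add(Mul(-5, -6), -3), -5), 2) = Pow(Add(Add(30, -3), -5), 2) = Pow(Add(27, -5), 2) = Pow(22, 2) = 484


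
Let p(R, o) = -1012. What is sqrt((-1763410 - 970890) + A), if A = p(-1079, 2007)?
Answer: 4*I*sqrt(170957) ≈ 1653.9*I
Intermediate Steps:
A = -1012
sqrt((-1763410 - 970890) + A) = sqrt((-1763410 - 970890) - 1012) = sqrt(-2734300 - 1012) = sqrt(-2735312) = 4*I*sqrt(170957)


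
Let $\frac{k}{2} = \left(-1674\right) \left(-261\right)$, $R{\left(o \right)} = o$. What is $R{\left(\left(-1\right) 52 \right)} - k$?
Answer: $-873880$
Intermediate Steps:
$k = 873828$ ($k = 2 \left(\left(-1674\right) \left(-261\right)\right) = 2 \cdot 436914 = 873828$)
$R{\left(\left(-1\right) 52 \right)} - k = \left(-1\right) 52 - 873828 = -52 - 873828 = -873880$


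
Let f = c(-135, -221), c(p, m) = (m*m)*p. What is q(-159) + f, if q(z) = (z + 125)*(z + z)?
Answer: -6582723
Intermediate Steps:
c(p, m) = p*m² (c(p, m) = m²*p = p*m²)
f = -6593535 (f = -135*(-221)² = -135*48841 = -6593535)
q(z) = 2*z*(125 + z) (q(z) = (125 + z)*(2*z) = 2*z*(125 + z))
q(-159) + f = 2*(-159)*(125 - 159) - 6593535 = 2*(-159)*(-34) - 6593535 = 10812 - 6593535 = -6582723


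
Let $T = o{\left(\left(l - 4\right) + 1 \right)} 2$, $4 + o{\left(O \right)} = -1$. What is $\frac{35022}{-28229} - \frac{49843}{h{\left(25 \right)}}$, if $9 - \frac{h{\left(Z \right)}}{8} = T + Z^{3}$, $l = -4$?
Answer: $- \frac{2965408609}{3524334192} \approx -0.84141$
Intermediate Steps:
$o{\left(O \right)} = -5$ ($o{\left(O \right)} = -4 - 1 = -5$)
$T = -10$ ($T = \left(-5\right) 2 = -10$)
$h{\left(Z \right)} = 152 - 8 Z^{3}$ ($h{\left(Z \right)} = 72 - 8 \left(-10 + Z^{3}\right) = 72 - \left(-80 + 8 Z^{3}\right) = 152 - 8 Z^{3}$)
$\frac{35022}{-28229} - \frac{49843}{h{\left(25 \right)}} = \frac{35022}{-28229} - \frac{49843}{152 - 8 \cdot 25^{3}} = 35022 \left(- \frac{1}{28229}\right) - \frac{49843}{152 - 125000} = - \frac{35022}{28229} - \frac{49843}{152 - 125000} = - \frac{35022}{28229} - \frac{49843}{-124848} = - \frac{35022}{28229} - - \frac{49843}{124848} = - \frac{35022}{28229} + \frac{49843}{124848} = - \frac{2965408609}{3524334192}$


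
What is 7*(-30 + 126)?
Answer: 672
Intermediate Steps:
7*(-30 + 126) = 7*96 = 672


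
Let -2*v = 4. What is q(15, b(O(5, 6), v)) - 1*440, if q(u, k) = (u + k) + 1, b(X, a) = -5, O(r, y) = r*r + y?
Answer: -429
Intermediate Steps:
v = -2 (v = -½*4 = -2)
O(r, y) = y + r² (O(r, y) = r² + y = y + r²)
q(u, k) = 1 + k + u (q(u, k) = (k + u) + 1 = 1 + k + u)
q(15, b(O(5, 6), v)) - 1*440 = (1 - 5 + 15) - 1*440 = 11 - 440 = -429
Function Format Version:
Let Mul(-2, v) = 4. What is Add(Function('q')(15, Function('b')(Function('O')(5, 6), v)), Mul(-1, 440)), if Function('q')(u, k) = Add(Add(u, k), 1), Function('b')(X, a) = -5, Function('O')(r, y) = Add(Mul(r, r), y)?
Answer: -429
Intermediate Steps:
v = -2 (v = Mul(Rational(-1, 2), 4) = -2)
Function('O')(r, y) = Add(y, Pow(r, 2)) (Function('O')(r, y) = Add(Pow(r, 2), y) = Add(y, Pow(r, 2)))
Function('q')(u, k) = Add(1, k, u) (Function('q')(u, k) = Add(Add(k, u), 1) = Add(1, k, u))
Add(Function('q')(15, Function('b')(Function('O')(5, 6), v)), Mul(-1, 440)) = Add(Add(1, -5, 15), Mul(-1, 440)) = Add(11, -440) = -429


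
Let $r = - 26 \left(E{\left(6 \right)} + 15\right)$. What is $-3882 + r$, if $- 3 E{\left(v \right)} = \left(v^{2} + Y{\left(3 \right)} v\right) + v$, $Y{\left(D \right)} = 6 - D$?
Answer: $-3752$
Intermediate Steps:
$E{\left(v \right)} = - \frac{4 v}{3} - \frac{v^{2}}{3}$ ($E{\left(v \right)} = - \frac{\left(v^{2} + \left(6 - 3\right) v\right) + v}{3} = - \frac{\left(v^{2} + 3 v\right) + v}{3} = - \frac{v^{2} + 4 v}{3} = - \frac{4 v}{3} - \frac{v^{2}}{3}$)
$r = 130$ ($r = - 26 \left(\left(- \frac{1}{3}\right) 6 \left(4 + 6\right) + 15\right) = - 26 \left(\left(- \frac{1}{3}\right) 6 \cdot 10 + 15\right) = - 26 \left(-20 + 15\right) = \left(-26\right) \left(-5\right) = 130$)
$-3882 + r = -3882 + 130 = -3752$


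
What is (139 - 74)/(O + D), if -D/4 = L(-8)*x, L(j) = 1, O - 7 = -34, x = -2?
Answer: -65/19 ≈ -3.4211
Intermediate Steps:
O = -27 (O = 7 - 34 = -27)
D = 8 (D = -4*(-2) = 8)
(139 - 74)/(O + D) = (139 - 74)/(-27 + 8) = 65/(-19) = 65*(-1/19) = -65/19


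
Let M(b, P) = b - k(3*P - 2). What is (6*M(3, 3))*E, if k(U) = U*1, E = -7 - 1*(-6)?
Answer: 24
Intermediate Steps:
E = -1 (E = -7 + 6 = -1)
k(U) = U
M(b, P) = 2 + b - 3*P (M(b, P) = b - (3*P - 2) = b - (-2 + 3*P) = b + (2 - 3*P) = 2 + b - 3*P)
(6*M(3, 3))*E = (6*(2 + 3 - 3*3))*(-1) = (6*(2 + 3 - 9))*(-1) = (6*(-4))*(-1) = -24*(-1) = 24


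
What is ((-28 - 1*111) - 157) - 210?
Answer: -506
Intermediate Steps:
((-28 - 1*111) - 157) - 210 = ((-28 - 111) - 157) - 210 = (-139 - 157) - 210 = -296 - 210 = -506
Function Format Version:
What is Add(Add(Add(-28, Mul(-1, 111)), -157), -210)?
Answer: -506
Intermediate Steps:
Add(Add(Add(-28, Mul(-1, 111)), -157), -210) = Add(Add(Add(-28, -111), -157), -210) = Add(Add(-139, -157), -210) = Add(-296, -210) = -506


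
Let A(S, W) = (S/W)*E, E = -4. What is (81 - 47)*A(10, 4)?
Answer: -340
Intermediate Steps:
A(S, W) = -4*S/W (A(S, W) = (S/W)*(-4) = -4*S/W)
(81 - 47)*A(10, 4) = (81 - 47)*(-4*10/4) = 34*(-4*10*1/4) = 34*(-10) = -340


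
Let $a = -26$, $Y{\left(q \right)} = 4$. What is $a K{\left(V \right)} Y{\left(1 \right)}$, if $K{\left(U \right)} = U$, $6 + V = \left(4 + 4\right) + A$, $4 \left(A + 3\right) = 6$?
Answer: $-52$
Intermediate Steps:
$A = - \frac{3}{2}$ ($A = -3 + \frac{1}{4} \cdot 6 = -3 + \frac{3}{2} = - \frac{3}{2} \approx -1.5$)
$V = \frac{1}{2}$ ($V = -6 + \left(\left(4 + 4\right) - \frac{3}{2}\right) = -6 + \left(8 - \frac{3}{2}\right) = -6 + \frac{13}{2} = \frac{1}{2} \approx 0.5$)
$a K{\left(V \right)} Y{\left(1 \right)} = \left(-26\right) \frac{1}{2} \cdot 4 = \left(-13\right) 4 = -52$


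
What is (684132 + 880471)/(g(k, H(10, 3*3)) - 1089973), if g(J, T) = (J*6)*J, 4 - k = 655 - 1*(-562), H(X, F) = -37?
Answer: 1564603/7738241 ≈ 0.20219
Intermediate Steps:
k = -1213 (k = 4 - (655 - 1*(-562)) = 4 - (655 + 562) = 4 - 1*1217 = 4 - 1217 = -1213)
g(J, T) = 6*J² (g(J, T) = (6*J)*J = 6*J²)
(684132 + 880471)/(g(k, H(10, 3*3)) - 1089973) = (684132 + 880471)/(6*(-1213)² - 1089973) = 1564603/(6*1471369 - 1089973) = 1564603/(8828214 - 1089973) = 1564603/7738241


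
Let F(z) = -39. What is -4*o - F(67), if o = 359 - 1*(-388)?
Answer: -2949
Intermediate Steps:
o = 747 (o = 359 + 388 = 747)
-4*o - F(67) = -4*747 - 1*(-39) = -2988 + 39 = -2949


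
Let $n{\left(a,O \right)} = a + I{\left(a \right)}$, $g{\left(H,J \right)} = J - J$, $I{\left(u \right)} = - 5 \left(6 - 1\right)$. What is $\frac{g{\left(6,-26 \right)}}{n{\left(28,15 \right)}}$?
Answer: $0$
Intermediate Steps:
$I{\left(u \right)} = -25$ ($I{\left(u \right)} = \left(-5\right) 5 = -25$)
$g{\left(H,J \right)} = 0$
$n{\left(a,O \right)} = -25 + a$ ($n{\left(a,O \right)} = a - 25 = -25 + a$)
$\frac{g{\left(6,-26 \right)}}{n{\left(28,15 \right)}} = \frac{0}{-25 + 28} = \frac{0}{3} = 0 \cdot \frac{1}{3} = 0$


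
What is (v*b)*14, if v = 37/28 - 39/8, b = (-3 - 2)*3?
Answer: 2985/4 ≈ 746.25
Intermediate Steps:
b = -15 (b = -5*3 = -15)
v = -199/56 (v = 37*(1/28) - 39*1/8 = 37/28 - 39/8 = -199/56 ≈ -3.5536)
(v*b)*14 = -199/56*(-15)*14 = (2985/56)*14 = 2985/4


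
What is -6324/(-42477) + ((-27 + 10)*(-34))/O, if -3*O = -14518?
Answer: 1622225/6045893 ≈ 0.26832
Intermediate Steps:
O = 14518/3 (O = -⅓*(-14518) = 14518/3 ≈ 4839.3)
-6324/(-42477) + ((-27 + 10)*(-34))/O = -6324/(-42477) + ((-27 + 10)*(-34))/(14518/3) = -6324*(-1/42477) - 17*(-34)*(3/14518) = 2108/14159 + 578*(3/14518) = 2108/14159 + 51/427 = 1622225/6045893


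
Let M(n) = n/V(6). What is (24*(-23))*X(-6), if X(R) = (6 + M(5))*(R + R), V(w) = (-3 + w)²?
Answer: 43424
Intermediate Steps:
M(n) = n/9 (M(n) = n/((-3 + 6)²) = n/(3²) = n/9)
X(R) = 118*R/9 (X(R) = (6 + (⅑)*5)*(R + R) = (6 + 5/9)*(2*R) = 59*(2*R)/9 = 118*R/9)
(24*(-23))*X(-6) = (24*(-23))*((118/9)*(-6)) = -552*(-236/3) = 43424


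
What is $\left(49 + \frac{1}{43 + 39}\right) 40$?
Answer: $\frac{80380}{41} \approx 1960.5$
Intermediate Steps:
$\left(49 + \frac{1}{43 + 39}\right) 40 = \left(49 + \frac{1}{82}\right) 40 = \frac{4019}{82} \cdot 40 = \frac{80380}{41}$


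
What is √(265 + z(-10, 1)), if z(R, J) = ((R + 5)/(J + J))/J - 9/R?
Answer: √6585/5 ≈ 16.230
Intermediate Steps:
z(R, J) = -9/R + (5 + R)/(2*J²) (z(R, J) = ((5 + R)/((2*J)))/J - 9/R = ((5 + R)*(1/(2*J)))/J - 9/R = ((5 + R)/(2*J))/J - 9/R = (5 + R)/(2*J²) - 9/R = -9/R + (5 + R)/(2*J²))
√(265 + z(-10, 1)) = √(265 + (½)*(-18*1² - 10*(5 - 10))/(1²*(-10))) = √(265 + (½)*1*(-⅒)*(-18*1 - 10*(-5))) = √(265 + (½)*1*(-⅒)*(-18 + 50)) = √(265 + (½)*1*(-⅒)*32) = √(265 - 8/5) = √(1317/5) = √6585/5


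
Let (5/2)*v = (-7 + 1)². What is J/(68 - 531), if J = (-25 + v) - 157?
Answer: 838/2315 ≈ 0.36199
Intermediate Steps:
v = 72/5 (v = 2*(-7 + 1)²/5 = (⅖)*(-6)² = (⅖)*36 = 72/5 ≈ 14.400)
J = -838/5 (J = (-25 + 72/5) - 157 = -53/5 - 157 = -838/5 ≈ -167.60)
J/(68 - 531) = -838/(5*(68 - 531)) = -838/5/(-463) = -838/5*(-1/463) = 838/2315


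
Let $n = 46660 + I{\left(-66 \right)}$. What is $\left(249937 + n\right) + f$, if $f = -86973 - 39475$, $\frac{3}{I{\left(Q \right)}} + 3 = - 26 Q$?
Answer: $\frac{97155080}{571} \approx 1.7015 \cdot 10^{5}$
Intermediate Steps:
$I{\left(Q \right)} = \frac{3}{-3 - 26 Q}$
$f = -126448$
$n = \frac{26642861}{571}$ ($n = 46660 - \frac{3}{3 + 26 \left(-66\right)} = 46660 - \frac{3}{3 - 1716} = 46660 - \frac{3}{-1713} = 46660 - - \frac{1}{571} = 46660 + \frac{1}{571} = \frac{26642861}{571} \approx 46660.0$)
$\left(249937 + n\right) + f = \left(249937 + \frac{26642861}{571}\right) - 126448 = \frac{169356888}{571} - 126448 = \frac{97155080}{571}$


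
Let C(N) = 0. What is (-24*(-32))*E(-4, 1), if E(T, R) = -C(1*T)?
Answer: 0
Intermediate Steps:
E(T, R) = 0 (E(T, R) = -1*0 = 0)
(-24*(-32))*E(-4, 1) = -24*(-32)*0 = 768*0 = 0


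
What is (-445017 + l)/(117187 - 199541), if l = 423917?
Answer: 10550/41177 ≈ 0.25621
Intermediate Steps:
(-445017 + l)/(117187 - 199541) = (-445017 + 423917)/(117187 - 199541) = -21100/(-82354) = -21100*(-1/82354) = 10550/41177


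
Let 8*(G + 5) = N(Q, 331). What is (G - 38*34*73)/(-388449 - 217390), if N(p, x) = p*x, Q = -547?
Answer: 935625/4846712 ≈ 0.19304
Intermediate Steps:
G = -181097/8 (G = -5 + (-547*331)/8 = -5 + (⅛)*(-181057) = -5 - 181057/8 = -181097/8 ≈ -22637.)
(G - 38*34*73)/(-388449 - 217390) = (-181097/8 - 38*34*73)/(-388449 - 217390) = (-181097/8 - 1292*73)/(-605839) = (-181097/8 - 94316)*(-1/605839) = -935625/8*(-1/605839) = 935625/4846712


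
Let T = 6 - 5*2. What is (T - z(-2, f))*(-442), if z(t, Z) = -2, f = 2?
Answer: 884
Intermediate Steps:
T = -4 (T = 6 - 10 = -4)
(T - z(-2, f))*(-442) = (-4 - 1*(-2))*(-442) = (-4 + 2)*(-442) = -2*(-442) = 884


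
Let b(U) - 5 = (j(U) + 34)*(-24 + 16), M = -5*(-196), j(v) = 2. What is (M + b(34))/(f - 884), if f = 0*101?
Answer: -41/52 ≈ -0.78846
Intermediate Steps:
f = 0
M = 980
b(U) = -283 (b(U) = 5 + (2 + 34)*(-24 + 16) = 5 + 36*(-8) = 5 - 288 = -283)
(M + b(34))/(f - 884) = (980 - 283)/(0 - 884) = 697/(-884) = 697*(-1/884) = -41/52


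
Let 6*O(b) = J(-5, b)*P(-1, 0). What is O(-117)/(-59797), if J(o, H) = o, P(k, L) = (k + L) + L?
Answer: -5/358782 ≈ -1.3936e-5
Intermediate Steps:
P(k, L) = k + 2*L (P(k, L) = (L + k) + L = k + 2*L)
O(b) = 5/6 (O(b) = (-5*(-1 + 2*0))/6 = (-5*(-1 + 0))/6 = (-5*(-1))/6 = (1/6)*5 = 5/6)
O(-117)/(-59797) = (5/6)/(-59797) = (5/6)*(-1/59797) = -5/358782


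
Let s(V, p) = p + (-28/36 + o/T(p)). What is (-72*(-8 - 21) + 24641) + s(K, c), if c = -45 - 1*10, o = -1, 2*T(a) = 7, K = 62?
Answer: 1680395/63 ≈ 26673.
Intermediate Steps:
T(a) = 7/2 (T(a) = (1/2)*7 = 7/2)
c = -55 (c = -45 - 10 = -55)
s(V, p) = -67/63 + p (s(V, p) = p + (-28/36 - 1/7/2) = p + (-28*1/36 - 1*2/7) = p + (-7/9 - 2/7) = p - 67/63 = -67/63 + p)
(-72*(-8 - 21) + 24641) + s(K, c) = (-72*(-8 - 21) + 24641) + (-67/63 - 55) = (-72*(-29) + 24641) - 3532/63 = (2088 + 24641) - 3532/63 = 26729 - 3532/63 = 1680395/63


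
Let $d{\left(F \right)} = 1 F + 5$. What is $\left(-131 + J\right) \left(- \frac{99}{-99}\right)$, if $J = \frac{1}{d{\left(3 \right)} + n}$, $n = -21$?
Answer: $- \frac{1704}{13} \approx -131.08$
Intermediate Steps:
$d{\left(F \right)} = 5 + F$ ($d{\left(F \right)} = F + 5 = 5 + F$)
$J = - \frac{1}{13}$ ($J = \frac{1}{\left(5 + 3\right) - 21} = \frac{1}{8 - 21} = \frac{1}{-13} = - \frac{1}{13} \approx -0.076923$)
$\left(-131 + J\right) \left(- \frac{99}{-99}\right) = \left(-131 - \frac{1}{13}\right) \left(- \frac{99}{-99}\right) = - \frac{1704 \left(\left(-99\right) \left(- \frac{1}{99}\right)\right)}{13} = \left(- \frac{1704}{13}\right) 1 = - \frac{1704}{13}$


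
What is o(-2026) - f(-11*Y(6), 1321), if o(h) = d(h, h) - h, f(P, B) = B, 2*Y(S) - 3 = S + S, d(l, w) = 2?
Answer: 707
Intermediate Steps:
Y(S) = 3/2 + S (Y(S) = 3/2 + (S + S)/2 = 3/2 + (2*S)/2 = 3/2 + S)
o(h) = 2 - h
o(-2026) - f(-11*Y(6), 1321) = (2 - 1*(-2026)) - 1*1321 = (2 + 2026) - 1321 = 2028 - 1321 = 707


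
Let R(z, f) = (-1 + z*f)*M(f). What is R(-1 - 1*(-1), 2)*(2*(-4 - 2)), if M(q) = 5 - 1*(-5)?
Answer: 120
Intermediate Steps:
M(q) = 10 (M(q) = 5 + 5 = 10)
R(z, f) = -10 + 10*f*z (R(z, f) = (-1 + z*f)*10 = (-1 + f*z)*10 = -10 + 10*f*z)
R(-1 - 1*(-1), 2)*(2*(-4 - 2)) = (-10 + 10*2*(-1 - 1*(-1)))*(2*(-4 - 2)) = (-10 + 10*2*(-1 + 1))*(2*(-6)) = (-10 + 10*2*0)*(-12) = (-10 + 0)*(-12) = -10*(-12) = 120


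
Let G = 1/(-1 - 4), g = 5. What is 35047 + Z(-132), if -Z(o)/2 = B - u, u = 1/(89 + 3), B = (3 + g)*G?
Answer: 8061551/230 ≈ 35050.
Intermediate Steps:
G = -⅕ (G = 1/(-5) = -⅕ ≈ -0.20000)
B = -8/5 (B = (3 + 5)*(-⅕) = 8*(-⅕) = -8/5 ≈ -1.6000)
u = 1/92 ≈ 0.010870
Z(o) = 741/230 (Z(o) = -2*(-8/5 - 1*1/92) = -2*(-8/5 - 1/92) = -2*(-741/460) = 741/230)
35047 + Z(-132) = 35047 + 741/230 = 8061551/230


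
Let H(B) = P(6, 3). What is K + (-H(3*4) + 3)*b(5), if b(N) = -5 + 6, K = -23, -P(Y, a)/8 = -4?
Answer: -52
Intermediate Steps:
P(Y, a) = 32 (P(Y, a) = -8*(-4) = 32)
H(B) = 32
b(N) = 1
K + (-H(3*4) + 3)*b(5) = -23 + (-1*32 + 3)*1 = -23 + (-32 + 3)*1 = -23 - 29*1 = -23 - 29 = -52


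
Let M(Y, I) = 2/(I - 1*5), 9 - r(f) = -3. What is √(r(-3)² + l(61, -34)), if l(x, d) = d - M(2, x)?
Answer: √21553/14 ≈ 10.486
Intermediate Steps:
r(f) = 12 (r(f) = 9 - 1*(-3) = 9 + 3 = 12)
M(Y, I) = 2/(-5 + I) (M(Y, I) = 2/(I - 5) = 2/(-5 + I))
l(x, d) = d - 2/(-5 + x)
√(r(-3)² + l(61, -34)) = √(12² + (-2 - 34*(-5 + 61))/(-5 + 61)) = √(144 + (-2 - 34*56)/56) = √(144 + (-2 - 1904)/56) = √(144 + (1/56)*(-1906)) = √(144 - 953/28) = √(3079/28) = √21553/14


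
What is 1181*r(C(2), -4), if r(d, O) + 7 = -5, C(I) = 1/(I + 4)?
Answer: -14172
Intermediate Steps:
C(I) = 1/(4 + I)
r(d, O) = -12 (r(d, O) = -7 - 5 = -12)
1181*r(C(2), -4) = 1181*(-12) = -14172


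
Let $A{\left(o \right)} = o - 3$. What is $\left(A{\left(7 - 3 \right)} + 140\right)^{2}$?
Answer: $19881$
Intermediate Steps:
$A{\left(o \right)} = -3 + o$ ($A{\left(o \right)} = o - 3 = -3 + o$)
$\left(A{\left(7 - 3 \right)} + 140\right)^{2} = \left(\left(-3 + \left(7 - 3\right)\right) + 140\right)^{2} = \left(\left(-3 + 4\right) + 140\right)^{2} = \left(1 + 140\right)^{2} = 141^{2} = 19881$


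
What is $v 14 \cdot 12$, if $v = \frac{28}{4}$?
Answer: $1176$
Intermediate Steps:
$v = 7$ ($v = 28 \cdot \frac{1}{4} = 7$)
$v 14 \cdot 12 = 7 \cdot 14 \cdot 12 = 98 \cdot 12 = 1176$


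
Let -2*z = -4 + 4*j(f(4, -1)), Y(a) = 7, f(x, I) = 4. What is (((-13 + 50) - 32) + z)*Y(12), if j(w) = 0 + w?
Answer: -7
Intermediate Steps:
j(w) = w
z = -6 (z = -(-4 + 4*4)/2 = -(-4 + 16)/2 = -1/2*12 = -6)
(((-13 + 50) - 32) + z)*Y(12) = (((-13 + 50) - 32) - 6)*7 = ((37 - 32) - 6)*7 = (5 - 6)*7 = -1*7 = -7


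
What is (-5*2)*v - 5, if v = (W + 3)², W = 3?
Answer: -365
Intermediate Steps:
v = 36 (v = (3 + 3)² = 6² = 36)
(-5*2)*v - 5 = -5*2*36 - 5 = -10*36 - 5 = -360 - 5 = -365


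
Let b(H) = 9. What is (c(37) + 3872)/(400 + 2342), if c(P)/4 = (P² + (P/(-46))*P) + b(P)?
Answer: 106547/31533 ≈ 3.3789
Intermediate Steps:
c(P) = 36 + 90*P²/23 (c(P) = 4*((P² + (P/(-46))*P) + 9) = 4*((P² + (P*(-1/46))*P) + 9) = 4*((P² + (-P/46)*P) + 9) = 4*((P² - P²/46) + 9) = 4*(45*P²/46 + 9) = 4*(9 + 45*P²/46) = 36 + 90*P²/23)
(c(37) + 3872)/(400 + 2342) = ((36 + (90/23)*37²) + 3872)/(400 + 2342) = ((36 + (90/23)*1369) + 3872)/2742 = ((36 + 123210/23) + 3872)*(1/2742) = (124038/23 + 3872)*(1/2742) = (213094/23)*(1/2742) = 106547/31533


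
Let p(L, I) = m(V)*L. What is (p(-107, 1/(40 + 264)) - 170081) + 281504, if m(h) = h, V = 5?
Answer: 110888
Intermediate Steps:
p(L, I) = 5*L
(p(-107, 1/(40 + 264)) - 170081) + 281504 = (5*(-107) - 170081) + 281504 = (-535 - 170081) + 281504 = -170616 + 281504 = 110888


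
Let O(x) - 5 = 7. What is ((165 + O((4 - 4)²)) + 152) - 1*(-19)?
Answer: 348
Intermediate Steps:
O(x) = 12 (O(x) = 5 + 7 = 12)
((165 + O((4 - 4)²)) + 152) - 1*(-19) = ((165 + 12) + 152) - 1*(-19) = (177 + 152) + 19 = 329 + 19 = 348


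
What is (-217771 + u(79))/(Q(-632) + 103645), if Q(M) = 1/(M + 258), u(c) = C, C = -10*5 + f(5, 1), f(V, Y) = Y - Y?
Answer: -81465054/38763229 ≈ -2.1016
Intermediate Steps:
f(V, Y) = 0
C = -50 (C = -10*5 + 0 = -50 + 0 = -50)
u(c) = -50
Q(M) = 1/(258 + M)
(-217771 + u(79))/(Q(-632) + 103645) = (-217771 - 50)/(1/(258 - 632) + 103645) = -217821/(1/(-374) + 103645) = -217821/(-1/374 + 103645) = -217821/38763229/374 = -217821*374/38763229 = -81465054/38763229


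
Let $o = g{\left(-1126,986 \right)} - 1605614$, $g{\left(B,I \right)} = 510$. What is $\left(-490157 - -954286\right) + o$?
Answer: $-1140975$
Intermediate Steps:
$o = -1605104$ ($o = 510 - 1605614 = -1605104$)
$\left(-490157 - -954286\right) + o = \left(-490157 - -954286\right) - 1605104 = \left(-490157 + 954286\right) - 1605104 = 464129 - 1605104 = -1140975$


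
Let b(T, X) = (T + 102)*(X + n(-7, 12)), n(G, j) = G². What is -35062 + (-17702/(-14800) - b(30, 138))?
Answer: -442111549/7400 ≈ -59745.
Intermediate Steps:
b(T, X) = (49 + X)*(102 + T) (b(T, X) = (T + 102)*(X + (-7)²) = (102 + T)*(X + 49) = (102 + T)*(49 + X) = (49 + X)*(102 + T))
-35062 + (-17702/(-14800) - b(30, 138)) = -35062 + (-17702/(-14800) - (4998 + 49*30 + 102*138 + 30*138)) = -35062 + (-17702*(-1/14800) - (4998 + 1470 + 14076 + 4140)) = -35062 + (8851/7400 - 1*24684) = -35062 + (8851/7400 - 24684) = -35062 - 182652749/7400 = -442111549/7400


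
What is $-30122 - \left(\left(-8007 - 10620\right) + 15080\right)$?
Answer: $-26575$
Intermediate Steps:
$-30122 - \left(\left(-8007 - 10620\right) + 15080\right) = -30122 - \left(-18627 + 15080\right) = -30122 - -3547 = -30122 + 3547 = -26575$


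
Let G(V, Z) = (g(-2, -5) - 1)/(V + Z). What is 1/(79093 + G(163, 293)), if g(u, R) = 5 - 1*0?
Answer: 114/9016603 ≈ 1.2643e-5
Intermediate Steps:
g(u, R) = 5 (g(u, R) = 5 + 0 = 5)
G(V, Z) = 4/(V + Z) (G(V, Z) = (5 - 1)/(V + Z) = 4/(V + Z))
1/(79093 + G(163, 293)) = 1/(79093 + 4/(163 + 293)) = 1/(79093 + 4/456) = 1/(79093 + 4*(1/456)) = 1/(79093 + 1/114) = 1/(9016603/114) = 114/9016603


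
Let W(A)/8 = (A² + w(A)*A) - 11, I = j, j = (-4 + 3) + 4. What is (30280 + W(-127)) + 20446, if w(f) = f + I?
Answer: 305654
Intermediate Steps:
j = 3 (j = -1 + 4 = 3)
I = 3
w(f) = 3 + f (w(f) = f + 3 = 3 + f)
W(A) = -88 + 8*A² + 8*A*(3 + A) (W(A) = 8*((A² + (3 + A)*A) - 11) = 8*((A² + A*(3 + A)) - 11) = 8*(-11 + A² + A*(3 + A)) = -88 + 8*A² + 8*A*(3 + A))
(30280 + W(-127)) + 20446 = (30280 + (-88 + 16*(-127)² + 24*(-127))) + 20446 = (30280 + (-88 + 16*16129 - 3048)) + 20446 = (30280 + (-88 + 258064 - 3048)) + 20446 = (30280 + 254928) + 20446 = 285208 + 20446 = 305654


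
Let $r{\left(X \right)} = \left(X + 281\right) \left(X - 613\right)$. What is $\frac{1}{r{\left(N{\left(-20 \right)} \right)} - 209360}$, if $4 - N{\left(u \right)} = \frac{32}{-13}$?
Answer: $- \frac{169}{64848085} \approx -2.6061 \cdot 10^{-6}$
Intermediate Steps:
$N{\left(u \right)} = \frac{84}{13}$ ($N{\left(u \right)} = 4 - \frac{32}{-13} = 4 - 32 \left(- \frac{1}{13}\right) = 4 - - \frac{32}{13} = 4 + \frac{32}{13} = \frac{84}{13}$)
$r{\left(X \right)} = \left(-613 + X\right) \left(281 + X\right)$ ($r{\left(X \right)} = \left(281 + X\right) \left(-613 + X\right) = \left(-613 + X\right) \left(281 + X\right)$)
$\frac{1}{r{\left(N{\left(-20 \right)} \right)} - 209360} = \frac{1}{\left(-172253 + \left(\frac{84}{13}\right)^{2} - \frac{27888}{13}\right) - 209360} = \frac{1}{\left(-172253 + \frac{7056}{169} - \frac{27888}{13}\right) - 209360} = \frac{1}{- \frac{29466245}{169} - 209360} = \frac{1}{- \frac{64848085}{169}} = - \frac{169}{64848085}$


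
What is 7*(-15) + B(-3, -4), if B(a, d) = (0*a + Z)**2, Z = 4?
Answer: -89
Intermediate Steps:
B(a, d) = 16 (B(a, d) = (0*a + 4)**2 = (0 + 4)**2 = 4**2 = 16)
7*(-15) + B(-3, -4) = 7*(-15) + 16 = -105 + 16 = -89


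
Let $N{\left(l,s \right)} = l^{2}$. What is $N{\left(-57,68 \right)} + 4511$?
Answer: $7760$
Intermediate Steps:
$N{\left(-57,68 \right)} + 4511 = \left(-57\right)^{2} + 4511 = 3249 + 4511 = 7760$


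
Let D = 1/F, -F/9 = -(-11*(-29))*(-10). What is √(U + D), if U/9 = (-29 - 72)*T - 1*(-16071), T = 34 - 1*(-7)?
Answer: √9833470709810/9570 ≈ 327.67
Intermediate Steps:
T = 41 (T = 34 + 7 = 41)
F = -28710 (F = -(-9)*-11*(-29)*(-10) = -(-9)*319*(-10) = -(-9)*(-3190) = -9*3190 = -28710)
U = 107370 (U = 9*((-29 - 72)*41 - 1*(-16071)) = 9*(-101*41 + 16071) = 9*(-4141 + 16071) = 9*11930 = 107370)
D = -1/28710 (D = 1/(-28710) = -1/28710 ≈ -3.4831e-5)
√(U + D) = √(107370 - 1/28710) = √(3082592699/28710) = √9833470709810/9570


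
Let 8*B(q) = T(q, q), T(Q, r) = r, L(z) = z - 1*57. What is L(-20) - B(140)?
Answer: -189/2 ≈ -94.500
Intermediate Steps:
L(z) = -57 + z (L(z) = z - 57 = -57 + z)
B(q) = q/8
L(-20) - B(140) = (-57 - 20) - 140/8 = -77 - 1*35/2 = -77 - 35/2 = -189/2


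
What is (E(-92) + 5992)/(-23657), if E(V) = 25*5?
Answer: -6117/23657 ≈ -0.25857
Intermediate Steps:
E(V) = 125
(E(-92) + 5992)/(-23657) = (125 + 5992)/(-23657) = 6117*(-1/23657) = -6117/23657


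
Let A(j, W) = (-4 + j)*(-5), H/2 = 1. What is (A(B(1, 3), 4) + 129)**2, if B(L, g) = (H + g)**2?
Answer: 576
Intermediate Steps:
H = 2 (H = 2*1 = 2)
B(L, g) = (2 + g)**2
A(j, W) = 20 - 5*j
(A(B(1, 3), 4) + 129)**2 = ((20 - 5*(2 + 3)**2) + 129)**2 = ((20 - 5*5**2) + 129)**2 = ((20 - 5*25) + 129)**2 = ((20 - 125) + 129)**2 = (-105 + 129)**2 = 24**2 = 576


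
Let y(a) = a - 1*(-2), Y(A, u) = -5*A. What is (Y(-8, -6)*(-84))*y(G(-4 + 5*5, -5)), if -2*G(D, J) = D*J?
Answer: -183120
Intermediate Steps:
G(D, J) = -D*J/2
y(a) = 2 + a (y(a) = a + 2 = 2 + a)
(Y(-8, -6)*(-84))*y(G(-4 + 5*5, -5)) = (-5*(-8)*(-84))*(2 - ½*(-4 + 5*5)*(-5)) = (40*(-84))*(2 - ½*(-4 + 25)*(-5)) = -3360*(2 - ½*21*(-5)) = -3360*(2 + 105/2) = -3360*109/2 = -183120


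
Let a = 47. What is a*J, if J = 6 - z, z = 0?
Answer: 282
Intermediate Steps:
J = 6 (J = 6 - 1*0 = 6 + 0 = 6)
a*J = 47*6 = 282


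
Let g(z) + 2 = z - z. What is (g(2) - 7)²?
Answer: 81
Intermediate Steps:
g(z) = -2 (g(z) = -2 + (z - z) = -2 + 0 = -2)
(g(2) - 7)² = (-2 - 7)² = (-9)² = 81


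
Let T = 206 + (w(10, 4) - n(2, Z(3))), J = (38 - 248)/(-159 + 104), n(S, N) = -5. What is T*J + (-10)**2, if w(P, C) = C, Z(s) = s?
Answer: 10130/11 ≈ 920.91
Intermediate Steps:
J = 42/11 (J = -210/(-55) = -210*(-1/55) = 42/11 ≈ 3.8182)
T = 215 (T = 206 + (4 - 1*(-5)) = 206 + (4 + 5) = 206 + 9 = 215)
T*J + (-10)**2 = 215*(42/11) + (-10)**2 = 9030/11 + 100 = 10130/11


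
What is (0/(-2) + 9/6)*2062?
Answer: 3093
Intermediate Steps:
(0/(-2) + 9/6)*2062 = (0*(-1/2) + 9*(1/6))*2062 = (0 + 3/2)*2062 = (3/2)*2062 = 3093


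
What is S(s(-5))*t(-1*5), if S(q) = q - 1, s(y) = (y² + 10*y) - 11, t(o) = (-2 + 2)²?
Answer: 0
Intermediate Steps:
t(o) = 0 (t(o) = 0² = 0)
s(y) = -11 + y² + 10*y
S(q) = -1 + q
S(s(-5))*t(-1*5) = (-1 + (-11 + (-5)² + 10*(-5)))*0 = (-1 + (-11 + 25 - 50))*0 = (-1 - 36)*0 = -37*0 = 0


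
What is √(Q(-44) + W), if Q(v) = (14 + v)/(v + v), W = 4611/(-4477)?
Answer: 3*I*√50727/814 ≈ 0.83007*I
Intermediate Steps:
W = -4611/4477 (W = 4611*(-1/4477) = -4611/4477 ≈ -1.0299)
Q(v) = (14 + v)/(2*v) (Q(v) = (14 + v)/((2*v)) = (14 + v)*(1/(2*v)) = (14 + v)/(2*v))
√(Q(-44) + W) = √((½)*(14 - 44)/(-44) - 4611/4477) = √((½)*(-1/44)*(-30) - 4611/4477) = √(15/44 - 4611/4477) = √(-12339/17908) = 3*I*√50727/814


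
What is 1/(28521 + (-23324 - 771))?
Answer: 1/4426 ≈ 0.00022594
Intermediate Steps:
1/(28521 + (-23324 - 771)) = 1/(28521 - 24095) = 1/4426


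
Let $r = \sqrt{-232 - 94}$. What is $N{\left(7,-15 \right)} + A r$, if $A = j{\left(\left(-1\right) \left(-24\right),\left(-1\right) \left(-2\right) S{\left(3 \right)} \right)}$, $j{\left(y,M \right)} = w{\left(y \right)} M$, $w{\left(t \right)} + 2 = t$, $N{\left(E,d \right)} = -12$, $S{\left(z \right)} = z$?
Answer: $-12 + 132 i \sqrt{326} \approx -12.0 + 2383.3 i$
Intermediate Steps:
$w{\left(t \right)} = -2 + t$
$j{\left(y,M \right)} = M \left(-2 + y\right)$ ($j{\left(y,M \right)} = \left(-2 + y\right) M = M \left(-2 + y\right)$)
$r = i \sqrt{326}$ ($r = \sqrt{-326} = i \sqrt{326} \approx 18.055 i$)
$A = 132$ ($A = \left(-1\right) \left(-2\right) 3 \left(-2 - -24\right) = 2 \cdot 3 \left(-2 + 24\right) = 6 \cdot 22 = 132$)
$N{\left(7,-15 \right)} + A r = -12 + 132 i \sqrt{326}$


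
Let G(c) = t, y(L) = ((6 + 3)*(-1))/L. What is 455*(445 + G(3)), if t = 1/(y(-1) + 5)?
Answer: 405015/2 ≈ 2.0251e+5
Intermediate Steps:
y(L) = -9/L (y(L) = (9*(-1))/L = -9/L)
t = 1/14 (t = 1/(-9/(-1) + 5) = 1/(-9*(-1) + 5) = 1/(9 + 5) = 1/14 ≈ 0.071429)
G(c) = 1/14
455*(445 + G(3)) = 455*(445 + 1/14) = 455*(6231/14) = 405015/2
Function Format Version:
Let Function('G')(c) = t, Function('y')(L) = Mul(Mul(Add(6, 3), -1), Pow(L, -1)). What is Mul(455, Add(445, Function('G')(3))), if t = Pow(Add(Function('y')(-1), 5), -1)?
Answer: Rational(405015, 2) ≈ 2.0251e+5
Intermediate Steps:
Function('y')(L) = Mul(-9, Pow(L, -1)) (Function('y')(L) = Mul(Mul(9, -1), Pow(L, -1)) = Mul(-9, Pow(L, -1)))
t = Rational(1, 14) (t = Pow(Add(Mul(-9, Pow(-1, -1)), 5), -1) = Pow(Add(Mul(-9, -1), 5), -1) = Pow(Add(9, 5), -1) = Pow(14, -1) = Rational(1, 14) ≈ 0.071429)
Function('G')(c) = Rational(1, 14)
Mul(455, Add(445, Function('G')(3))) = Mul(455, Add(445, Rational(1, 14))) = Mul(455, Rational(6231, 14)) = Rational(405015, 2)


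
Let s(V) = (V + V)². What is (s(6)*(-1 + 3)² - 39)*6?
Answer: 3222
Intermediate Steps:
s(V) = 4*V² (s(V) = (2*V)² = 4*V²)
(s(6)*(-1 + 3)² - 39)*6 = ((4*6²)*(-1 + 3)² - 39)*6 = ((4*36)*2² - 39)*6 = (144*4 - 39)*6 = (576 - 39)*6 = 537*6 = 3222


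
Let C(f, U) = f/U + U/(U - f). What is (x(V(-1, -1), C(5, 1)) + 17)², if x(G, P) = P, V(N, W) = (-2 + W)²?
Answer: 7569/16 ≈ 473.06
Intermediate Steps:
C(f, U) = U/(U - f) + f/U
(x(V(-1, -1), C(5, 1)) + 17)² = ((1² - 1*5² + 1*5)/(1*(1 - 1*5)) + 17)² = (1*(1 - 1*25 + 5)/(1 - 5) + 17)² = (1*(1 - 25 + 5)/(-4) + 17)² = (1*(-¼)*(-19) + 17)² = (19/4 + 17)² = (87/4)² = 7569/16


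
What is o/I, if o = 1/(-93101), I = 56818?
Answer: -1/5289812618 ≈ -1.8904e-10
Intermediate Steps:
o = -1/93101 ≈ -1.0741e-5
o/I = -1/93101/56818 = -1/93101*1/56818 = -1/5289812618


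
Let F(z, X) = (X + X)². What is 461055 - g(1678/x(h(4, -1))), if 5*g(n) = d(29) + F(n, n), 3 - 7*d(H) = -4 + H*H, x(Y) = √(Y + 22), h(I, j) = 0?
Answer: 138095773/385 ≈ 3.5869e+5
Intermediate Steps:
x(Y) = √(22 + Y)
F(z, X) = 4*X² (F(z, X) = (2*X)² = 4*X²)
d(H) = 1 - H²/7 (d(H) = 3/7 - (-4 + H*H)/7 = 3/7 - (-4 + H²)/7 = 3/7 + (4/7 - H²/7) = 1 - H²/7)
g(n) = -834/35 + 4*n²/5 (g(n) = ((1 - ⅐*29²) + 4*n²)/5 = ((1 - ⅐*841) + 4*n²)/5 = ((1 - 841/7) + 4*n²)/5 = (-834/7 + 4*n²)/5 = -834/35 + 4*n²/5)
461055 - g(1678/x(h(4, -1))) = 461055 - (-834/35 + 4*(1678/(√(22 + 0)))²/5) = 461055 - (-834/35 + 4*(1678/(√22))²/5) = 461055 - (-834/35 + 4*(1678*(√22/22))²/5) = 461055 - (-834/35 + 4*(839*√22/11)²/5) = 461055 - (-834/35 + (⅘)*(1407842/11)) = 461055 - (-834/35 + 5631368/55) = 461055 - 1*39410402/385 = 461055 - 39410402/385 = 138095773/385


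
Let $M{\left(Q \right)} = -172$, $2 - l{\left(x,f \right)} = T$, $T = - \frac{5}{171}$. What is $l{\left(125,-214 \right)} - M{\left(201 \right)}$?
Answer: $\frac{29759}{171} \approx 174.03$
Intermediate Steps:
$T = - \frac{5}{171}$ ($T = \left(-5\right) \frac{1}{171} = - \frac{5}{171} \approx -0.02924$)
$l{\left(x,f \right)} = \frac{347}{171}$ ($l{\left(x,f \right)} = 2 - - \frac{5}{171} = 2 + \frac{5}{171} = \frac{347}{171}$)
$l{\left(125,-214 \right)} - M{\left(201 \right)} = \frac{347}{171} - -172 = \frac{347}{171} + 172 = \frac{29759}{171}$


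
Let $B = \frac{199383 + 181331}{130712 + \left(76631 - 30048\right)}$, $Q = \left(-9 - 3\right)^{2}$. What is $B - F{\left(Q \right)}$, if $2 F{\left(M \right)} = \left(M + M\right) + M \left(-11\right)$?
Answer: $\frac{115267874}{177295} \approx 650.15$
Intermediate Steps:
$Q = 144$ ($Q = \left(-12\right)^{2} = 144$)
$B = \frac{380714}{177295}$ ($B = \frac{380714}{130712 + \left(76631 - 30048\right)} = \frac{380714}{130712 + 46583} = \frac{380714}{177295} \approx 2.1473$)
$F{\left(M \right)} = - \frac{9 M}{2}$ ($F{\left(M \right)} = \frac{\left(M + M\right) + M \left(-11\right)}{2} = \frac{2 M - 11 M}{2} = \frac{\left(-9\right) M}{2} = - \frac{9 M}{2}$)
$B - F{\left(Q \right)} = \frac{380714}{177295} - \left(- \frac{9}{2}\right) 144 = \frac{380714}{177295} - -648 = \frac{380714}{177295} + 648 = \frac{115267874}{177295}$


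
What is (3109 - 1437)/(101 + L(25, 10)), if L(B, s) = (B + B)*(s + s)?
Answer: 1672/1101 ≈ 1.5186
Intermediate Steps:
L(B, s) = 4*B*s (L(B, s) = (2*B)*(2*s) = 4*B*s)
(3109 - 1437)/(101 + L(25, 10)) = (3109 - 1437)/(101 + 4*25*10) = 1672/(101 + 1000) = 1672/1101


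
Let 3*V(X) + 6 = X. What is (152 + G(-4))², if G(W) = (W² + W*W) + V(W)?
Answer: 293764/9 ≈ 32640.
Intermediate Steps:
V(X) = -2 + X/3
G(W) = -2 + 2*W² + W/3 (G(W) = (W² + W*W) + (-2 + W/3) = (W² + W²) + (-2 + W/3) = 2*W² + (-2 + W/3) = -2 + 2*W² + W/3)
(152 + G(-4))² = (152 + (-2 + 2*(-4)² + (⅓)*(-4)))² = (152 + (-2 + 2*16 - 4/3))² = (152 + (-2 + 32 - 4/3))² = (152 + 86/3)² = (542/3)² = 293764/9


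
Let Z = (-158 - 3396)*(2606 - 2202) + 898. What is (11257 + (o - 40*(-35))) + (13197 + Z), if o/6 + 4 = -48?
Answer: -1409376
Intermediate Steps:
o = -312 (o = -24 + 6*(-48) = -24 - 288 = -312)
Z = -1434918 (Z = -3554*404 + 898 = -1435816 + 898 = -1434918)
(11257 + (o - 40*(-35))) + (13197 + Z) = (11257 + (-312 - 40*(-35))) + (13197 - 1434918) = (11257 + (-312 + 1400)) - 1421721 = (11257 + 1088) - 1421721 = 12345 - 1421721 = -1409376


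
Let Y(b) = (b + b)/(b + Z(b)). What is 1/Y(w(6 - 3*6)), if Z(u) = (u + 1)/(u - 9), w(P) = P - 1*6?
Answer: 469/972 ≈ 0.48251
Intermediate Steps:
w(P) = -6 + P (w(P) = P - 6 = -6 + P)
Z(u) = (1 + u)/(-9 + u)
Y(b) = 2*b/(b + (1 + b)/(-9 + b)) (Y(b) = (b + b)/(b + (1 + b)/(-9 + b)) = (2*b)/(b + (1 + b)/(-9 + b)) = 2*b/(b + (1 + b)/(-9 + b)))
1/Y(w(6 - 3*6)) = 1/(2*(-6 + (6 - 3*6))*(-9 + (-6 + (6 - 3*6)))/(1 + (-6 + (6 - 3*6)) + (-6 + (6 - 3*6))*(-9 + (-6 + (6 - 3*6))))) = 1/(2*(-6 + (6 - 18))*(-9 + (-6 + (6 - 18)))/(1 + (-6 + (6 - 18)) + (-6 + (6 - 18))*(-9 + (-6 + (6 - 18))))) = 1/(2*(-6 - 12)*(-9 + (-6 - 12))/(1 + (-6 - 12) + (-6 - 12)*(-9 + (-6 - 12)))) = 1/(2*(-18)*(-9 - 18)/(1 - 18 - 18*(-9 - 18))) = 1/(2*(-18)*(-27)/(1 - 18 - 18*(-27))) = 1/(2*(-18)*(-27)/(1 - 18 + 486)) = 1/(2*(-18)*(-27)/469) = 1/(2*(-18)*(1/469)*(-27)) = 1/(972/469) = 469/972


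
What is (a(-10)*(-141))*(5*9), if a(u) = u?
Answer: 63450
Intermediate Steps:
(a(-10)*(-141))*(5*9) = (-10*(-141))*(5*9) = 1410*45 = 63450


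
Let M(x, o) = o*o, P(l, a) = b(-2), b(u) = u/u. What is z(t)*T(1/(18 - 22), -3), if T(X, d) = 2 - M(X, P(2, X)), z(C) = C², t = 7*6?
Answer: 1764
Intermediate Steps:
b(u) = 1
t = 42
P(l, a) = 1
M(x, o) = o²
T(X, d) = 1 (T(X, d) = 2 - 1*1² = 2 - 1*1 = 2 - 1 = 1)
z(t)*T(1/(18 - 22), -3) = 42²*1 = 1764*1 = 1764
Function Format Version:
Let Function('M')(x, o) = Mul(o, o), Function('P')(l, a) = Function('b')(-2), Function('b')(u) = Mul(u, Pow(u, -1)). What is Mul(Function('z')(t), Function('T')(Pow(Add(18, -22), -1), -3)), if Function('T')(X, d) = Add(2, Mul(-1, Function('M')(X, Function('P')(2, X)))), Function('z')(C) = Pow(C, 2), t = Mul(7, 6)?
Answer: 1764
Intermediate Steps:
Function('b')(u) = 1
t = 42
Function('P')(l, a) = 1
Function('M')(x, o) = Pow(o, 2)
Function('T')(X, d) = 1 (Function('T')(X, d) = Add(2, Mul(-1, Pow(1, 2))) = Add(2, Mul(-1, 1)) = Add(2, -1) = 1)
Mul(Function('z')(t), Function('T')(Pow(Add(18, -22), -1), -3)) = Mul(Pow(42, 2), 1) = Mul(1764, 1) = 1764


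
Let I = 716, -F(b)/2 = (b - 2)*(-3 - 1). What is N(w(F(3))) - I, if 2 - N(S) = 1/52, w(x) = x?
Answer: -37129/52 ≈ -714.02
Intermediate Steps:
F(b) = -16 + 8*b (F(b) = -2*(b - 2)*(-3 - 1) = -2*(-2 + b)*(-4) = -2*(8 - 4*b) = -16 + 8*b)
N(S) = 103/52 (N(S) = 2 - 1/52 = 103/52)
N(w(F(3))) - I = 103/52 - 1*716 = 103/52 - 716 = -37129/52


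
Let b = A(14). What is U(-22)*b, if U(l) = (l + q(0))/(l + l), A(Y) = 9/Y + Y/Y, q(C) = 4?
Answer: 207/308 ≈ 0.67208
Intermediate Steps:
A(Y) = 1 + 9/Y (A(Y) = 9/Y + 1 = 1 + 9/Y)
U(l) = (4 + l)/(2*l) (U(l) = (l + 4)/(l + l) = (4 + l)/((2*l)) = (4 + l)*(1/(2*l)) = (4 + l)/(2*l))
b = 23/14 (b = (9 + 14)/14 = (1/14)*23 = 23/14 ≈ 1.6429)
U(-22)*b = ((1/2)*(4 - 22)/(-22))*(23/14) = ((1/2)*(-1/22)*(-18))*(23/14) = (9/22)*(23/14) = 207/308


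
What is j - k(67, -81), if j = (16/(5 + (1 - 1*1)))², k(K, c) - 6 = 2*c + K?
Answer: 2481/25 ≈ 99.240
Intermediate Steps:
k(K, c) = 6 + K + 2*c (k(K, c) = 6 + (2*c + K) = 6 + (K + 2*c) = 6 + K + 2*c)
j = 256/25 (j = (16/(5 + (1 - 1)))² = (16/(5 + 0))² = (16/5)² = 256/25 ≈ 10.240)
j - k(67, -81) = 256/25 - (6 + 67 + 2*(-81)) = 256/25 - (6 + 67 - 162) = 256/25 - 1*(-89) = 256/25 + 89 = 2481/25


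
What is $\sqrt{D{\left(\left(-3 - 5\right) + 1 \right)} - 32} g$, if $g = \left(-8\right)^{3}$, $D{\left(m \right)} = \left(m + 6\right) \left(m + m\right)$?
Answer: $- 1536 i \sqrt{2} \approx - 2172.2 i$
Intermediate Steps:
$D{\left(m \right)} = 2 m \left(6 + m\right)$ ($D{\left(m \right)} = \left(6 + m\right) 2 m = 2 m \left(6 + m\right)$)
$g = -512$
$\sqrt{D{\left(\left(-3 - 5\right) + 1 \right)} - 32} g = \sqrt{2 \left(\left(-3 - 5\right) + 1\right) \left(6 + \left(\left(-3 - 5\right) + 1\right)\right) - 32} \left(-512\right) = \sqrt{2 \left(-8 + 1\right) \left(6 + \left(-8 + 1\right)\right) - 32} \left(-512\right) = \sqrt{2 \left(-7\right) \left(6 - 7\right) - 32} \left(-512\right) = \sqrt{2 \left(-7\right) \left(-1\right) - 32} \left(-512\right) = \sqrt{14 - 32} \left(-512\right) = \sqrt{-18} \left(-512\right) = 3 i \sqrt{2} \left(-512\right) = - 1536 i \sqrt{2}$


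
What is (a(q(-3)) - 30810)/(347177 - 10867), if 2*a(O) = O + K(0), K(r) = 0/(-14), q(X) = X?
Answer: -61623/672620 ≈ -0.091616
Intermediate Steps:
K(r) = 0 (K(r) = 0*(-1/14) = 0)
a(O) = O/2 (a(O) = (O + 0)/2 = O/2)
(a(q(-3)) - 30810)/(347177 - 10867) = ((1/2)*(-3) - 30810)/(347177 - 10867) = (-3/2 - 30810)/336310 = -61623/2*1/336310 = -61623/672620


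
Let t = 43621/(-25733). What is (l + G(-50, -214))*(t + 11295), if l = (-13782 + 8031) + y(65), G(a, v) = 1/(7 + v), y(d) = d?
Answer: -342049564509842/5326731 ≈ -6.4214e+7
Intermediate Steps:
t = -43621/25733 (t = 43621*(-1/25733) = -43621/25733 ≈ -1.6951)
l = -5686 (l = (-13782 + 8031) + 65 = -5751 + 65 = -5686)
(l + G(-50, -214))*(t + 11295) = (-5686 + 1/(7 - 214))*(-43621/25733 + 11295) = (-5686 + 1/(-207))*(290610614/25733) = (-5686 - 1/207)*(290610614/25733) = -1177003/207*290610614/25733 = -342049564509842/5326731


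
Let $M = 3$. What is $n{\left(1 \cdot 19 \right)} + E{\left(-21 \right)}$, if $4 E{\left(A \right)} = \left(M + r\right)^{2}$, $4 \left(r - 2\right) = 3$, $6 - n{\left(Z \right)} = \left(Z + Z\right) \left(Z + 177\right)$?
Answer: $- \frac{475759}{64} \approx -7433.7$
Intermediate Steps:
$n{\left(Z \right)} = 6 - 2 Z \left(177 + Z\right)$ ($n{\left(Z \right)} = 6 - \left(Z + Z\right) \left(Z + 177\right) = 6 - 2 Z \left(177 + Z\right)$)
$r = \frac{11}{4}$ ($r = 2 + \frac{1}{4} \cdot 3 = 2 + \frac{3}{4} = \frac{11}{4} \approx 2.75$)
$E{\left(A \right)} = \frac{529}{64}$ ($E{\left(A \right)} = \frac{\left(3 + \frac{11}{4}\right)^{2}}{4} = \frac{\left(\frac{23}{4}\right)^{2}}{4} = \frac{1}{4} \cdot \frac{529}{16} = \frac{529}{64}$)
$n{\left(1 \cdot 19 \right)} + E{\left(-21 \right)} = \left(6 - 354 \cdot 1 \cdot 19 - 2 \left(1 \cdot 19\right)^{2}\right) + \frac{529}{64} = \left(6 - 6726 - 2 \cdot 19^{2}\right) + \frac{529}{64} = \left(6 - 6726 - 722\right) + \frac{529}{64} = -7442 + \frac{529}{64} = - \frac{475759}{64}$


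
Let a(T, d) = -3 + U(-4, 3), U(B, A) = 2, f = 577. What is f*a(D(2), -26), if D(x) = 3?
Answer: -577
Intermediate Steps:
a(T, d) = -1 (a(T, d) = -3 + 2 = -1)
f*a(D(2), -26) = 577*(-1) = -577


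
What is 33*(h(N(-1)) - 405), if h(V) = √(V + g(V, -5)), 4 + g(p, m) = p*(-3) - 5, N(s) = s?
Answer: -13365 + 33*I*√7 ≈ -13365.0 + 87.31*I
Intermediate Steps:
g(p, m) = -9 - 3*p (g(p, m) = -4 + (p*(-3) - 5) = -4 + (-3*p - 5) = -4 + (-5 - 3*p) = -9 - 3*p)
h(V) = √(-9 - 2*V) (h(V) = √(V + (-9 - 3*V)) = √(-9 - 2*V))
33*(h(N(-1)) - 405) = 33*(√(-9 - 2*(-1)) - 405) = 33*(√(-9 + 2) - 405) = 33*(√(-7) - 405) = 33*(I*√7 - 405) = 33*(-405 + I*√7) = -13365 + 33*I*√7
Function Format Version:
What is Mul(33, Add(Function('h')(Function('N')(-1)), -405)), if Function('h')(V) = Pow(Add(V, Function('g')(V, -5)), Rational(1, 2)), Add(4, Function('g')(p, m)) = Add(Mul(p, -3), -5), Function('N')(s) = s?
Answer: Add(-13365, Mul(33, I, Pow(7, Rational(1, 2)))) ≈ Add(-13365., Mul(87.310, I))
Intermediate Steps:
Function('g')(p, m) = Add(-9, Mul(-3, p)) (Function('g')(p, m) = Add(-4, Add(Mul(p, -3), -5)) = Add(-4, Add(Mul(-3, p), -5)) = Add(-4, Add(-5, Mul(-3, p))) = Add(-9, Mul(-3, p)))
Function('h')(V) = Pow(Add(-9, Mul(-2, V)), Rational(1, 2)) (Function('h')(V) = Pow(Add(V, Add(-9, Mul(-3, V))), Rational(1, 2)) = Pow(Add(-9, Mul(-2, V)), Rational(1, 2)))
Mul(33, Add(Function('h')(Function('N')(-1)), -405)) = Mul(33, Add(Pow(Add(-9, Mul(-2, -1)), Rational(1, 2)), -405)) = Mul(33, Add(Pow(Add(-9, 2), Rational(1, 2)), -405)) = Mul(33, Add(Pow(-7, Rational(1, 2)), -405)) = Mul(33, Add(Mul(I, Pow(7, Rational(1, 2))), -405)) = Mul(33, Add(-405, Mul(I, Pow(7, Rational(1, 2))))) = Add(-13365, Mul(33, I, Pow(7, Rational(1, 2))))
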